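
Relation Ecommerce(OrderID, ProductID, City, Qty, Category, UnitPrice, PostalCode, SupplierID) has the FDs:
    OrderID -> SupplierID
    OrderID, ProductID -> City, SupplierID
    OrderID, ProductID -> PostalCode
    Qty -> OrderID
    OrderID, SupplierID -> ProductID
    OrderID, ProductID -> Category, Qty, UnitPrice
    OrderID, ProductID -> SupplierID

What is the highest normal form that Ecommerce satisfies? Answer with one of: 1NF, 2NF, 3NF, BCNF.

Candidate keys: {OrderID}, {Qty}. Prime attributes: {OrderID, Qty}.
Each dependency's left side is a superkey — BCNF holds.

BCNF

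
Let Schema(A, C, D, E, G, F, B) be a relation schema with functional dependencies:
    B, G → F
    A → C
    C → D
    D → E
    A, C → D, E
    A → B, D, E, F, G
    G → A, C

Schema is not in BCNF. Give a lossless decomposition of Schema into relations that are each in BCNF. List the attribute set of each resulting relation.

{A, B, C, F, G}; {C, D}; {D, E}

Candidate keys of the original relation: {A}, {G}.
Within {A, B, C, D, E, F, G}: {C}⁺ ∩ {A, B, C, D, E, F, G} = {C, D, E}, not the whole set, so C → D, E violates BCNF; decompose into {C, D, E} and {A, B, C, F, G}.
Within {C, D, E}: {D}⁺ ∩ {C, D, E} = {D, E}, not the whole set, so D → E violates BCNF; decompose into {D, E} and {C, D}.
{D, E}: every determinant is a superkey — BCNF.
{C, D}: every determinant is a superkey — BCNF.
{A, B, C, F, G}: every determinant is a superkey — BCNF.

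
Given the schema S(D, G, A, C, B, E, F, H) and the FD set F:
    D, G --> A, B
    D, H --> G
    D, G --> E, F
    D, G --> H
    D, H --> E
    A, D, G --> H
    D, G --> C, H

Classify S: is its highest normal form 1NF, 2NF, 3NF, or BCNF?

Candidate keys: {D, G}, {D, H}. Prime attributes: {D, G, H}.
Every FD has a superkey on the left, so the relation is in BCNF.

BCNF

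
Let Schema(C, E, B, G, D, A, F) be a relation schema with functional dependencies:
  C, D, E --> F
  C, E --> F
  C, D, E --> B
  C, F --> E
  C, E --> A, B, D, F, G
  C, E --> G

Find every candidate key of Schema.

No FD produces {C}, so it must be in every candidate key.
Closure of {C, E} is {A, B, C, D, E, F, G}, the whole schema; {C, E} is a candidate key.
Closure of {C, F} is {A, B, C, D, E, F, G}, the whole schema; {C, F} is a candidate key.
Any other superkey properly contains one of these, so there are no further candidate keys.

{C, E}, {C, F}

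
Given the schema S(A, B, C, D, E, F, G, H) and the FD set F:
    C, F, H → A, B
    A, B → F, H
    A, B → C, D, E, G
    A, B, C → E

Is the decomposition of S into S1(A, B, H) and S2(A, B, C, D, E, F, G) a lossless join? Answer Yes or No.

S1 ∩ S2 = {A, B}; its closure under F is {A, B, C, D, E, F, G, H}.
This includes all of S1, so the common attributes are a superkey of S1 — the join is lossless.

Yes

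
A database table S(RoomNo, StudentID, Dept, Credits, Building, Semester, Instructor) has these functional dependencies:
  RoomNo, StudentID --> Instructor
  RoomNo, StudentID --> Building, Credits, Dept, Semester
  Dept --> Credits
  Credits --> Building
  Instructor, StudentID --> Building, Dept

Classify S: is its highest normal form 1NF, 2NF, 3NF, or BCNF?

Candidate key: {RoomNo, StudentID}. Prime attributes: {RoomNo, StudentID}.
For Dept --> Credits we have {Dept}⁺ = {Building, Credits, Dept}; {Dept} is not a superkey, so BCNF fails.
Because {Credits} is non-prime and the left side of Dept --> Credits is not a superkey, the relation is not in 3NF.
No non-prime attribute depends on a proper subset of any candidate key, so 2NF holds.

2NF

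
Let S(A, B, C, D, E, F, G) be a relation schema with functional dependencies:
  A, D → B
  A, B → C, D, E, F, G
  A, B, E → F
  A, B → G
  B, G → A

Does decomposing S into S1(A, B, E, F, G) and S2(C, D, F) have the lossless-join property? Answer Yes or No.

No

Common attributes: {F}; their closure is {F}.
S1 ⊄ {F} and S2 ⊄ {F}, so the split is lossy.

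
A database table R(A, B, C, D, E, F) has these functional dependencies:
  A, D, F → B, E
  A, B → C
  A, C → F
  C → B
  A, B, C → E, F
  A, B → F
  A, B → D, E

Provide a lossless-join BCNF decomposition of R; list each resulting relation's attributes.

{A, C, D, E, F}; {B, C}

Candidate keys of the original relation: {A, B}, {A, C}, {A, D, F}.
In {A, B, C, D, E, F}, {C} is not a superkey ({C}⁺ restricted to this set is {B, C}), so split on C → B into {B, C} and {A, C, D, E, F}.
{B, C} is in BCNF.
{A, C, D, E, F} is in BCNF.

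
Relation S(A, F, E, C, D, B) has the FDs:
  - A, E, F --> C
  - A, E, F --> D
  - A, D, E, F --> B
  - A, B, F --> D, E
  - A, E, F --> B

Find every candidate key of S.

No FD produces {A, F}, so they must be in every candidate key.
{A, B, F}⁺ = {A, B, C, D, E, F} — all of the relation — so {A, B, F} is a candidate key.
{A, E, F}⁺ = {A, B, C, D, E, F} — all of the relation — so {A, E, F} is a candidate key.
Any other superkey properly contains one of these, so there are no further candidate keys.

{A, B, F}, {A, E, F}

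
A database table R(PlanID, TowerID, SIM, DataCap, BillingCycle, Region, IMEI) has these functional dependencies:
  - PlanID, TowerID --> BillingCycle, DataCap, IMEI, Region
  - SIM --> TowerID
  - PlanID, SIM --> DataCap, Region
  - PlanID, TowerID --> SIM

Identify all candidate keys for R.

{PlanID} never appears on the right of any FD, so every key must include it.
{PlanID, SIM}⁺ = {BillingCycle, DataCap, IMEI, PlanID, Region, SIM, TowerID} — all of the relation — so {PlanID, SIM} is a candidate key.
{PlanID, TowerID}⁺ = {BillingCycle, DataCap, IMEI, PlanID, Region, SIM, TowerID} — all of the relation — so {PlanID, TowerID} is a candidate key.
No proper subset of any of these is a key, and no other minimal superkey exists.

{PlanID, SIM}, {PlanID, TowerID}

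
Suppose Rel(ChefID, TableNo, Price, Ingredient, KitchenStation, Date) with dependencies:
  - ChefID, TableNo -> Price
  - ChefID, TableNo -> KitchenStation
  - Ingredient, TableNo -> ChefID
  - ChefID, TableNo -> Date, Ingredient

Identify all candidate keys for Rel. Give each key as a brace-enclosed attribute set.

Attributes never on any right-hand side: {TableNo} — every candidate key must contain it.
{ChefID, TableNo} is a candidate key since {ChefID, TableNo}⁺ = {ChefID, Date, Ingredient, KitchenStation, Price, TableNo} covers every attribute.
{Ingredient, TableNo} is a candidate key since {Ingredient, TableNo}⁺ = {ChefID, Date, Ingredient, KitchenStation, Price, TableNo} covers every attribute.
These are minimal and exhaustive — every other superkey contains one of them.

{ChefID, TableNo}, {Ingredient, TableNo}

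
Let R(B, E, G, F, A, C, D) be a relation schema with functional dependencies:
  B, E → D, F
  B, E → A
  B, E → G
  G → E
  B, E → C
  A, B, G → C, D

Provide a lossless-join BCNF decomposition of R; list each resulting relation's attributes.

{A, B, C, D, F, G}; {E, G}

Candidate keys of the original relation: {B, E}, {B, G}.
In {A, B, C, D, E, F, G}, {G} is not a superkey ({G}⁺ restricted to this set is {E, G}), so split on G → E into {E, G} and {A, B, C, D, F, G}.
{E, G}: every determinant is a superkey — BCNF.
{A, B, C, D, F, G}: every determinant is a superkey — BCNF.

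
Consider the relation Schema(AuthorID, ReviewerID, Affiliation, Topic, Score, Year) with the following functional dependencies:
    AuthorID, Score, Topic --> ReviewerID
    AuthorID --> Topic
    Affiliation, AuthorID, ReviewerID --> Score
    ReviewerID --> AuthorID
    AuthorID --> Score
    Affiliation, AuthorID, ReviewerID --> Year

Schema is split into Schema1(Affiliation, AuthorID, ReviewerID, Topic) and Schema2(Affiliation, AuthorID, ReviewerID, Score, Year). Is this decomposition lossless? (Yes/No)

Yes

Schema1 ∩ Schema2 = {Affiliation, AuthorID, ReviewerID}; its closure under F is {Affiliation, AuthorID, ReviewerID, Score, Topic, Year}.
This includes all of Schema1, so the common attributes are a superkey of Schema1 — the join is lossless.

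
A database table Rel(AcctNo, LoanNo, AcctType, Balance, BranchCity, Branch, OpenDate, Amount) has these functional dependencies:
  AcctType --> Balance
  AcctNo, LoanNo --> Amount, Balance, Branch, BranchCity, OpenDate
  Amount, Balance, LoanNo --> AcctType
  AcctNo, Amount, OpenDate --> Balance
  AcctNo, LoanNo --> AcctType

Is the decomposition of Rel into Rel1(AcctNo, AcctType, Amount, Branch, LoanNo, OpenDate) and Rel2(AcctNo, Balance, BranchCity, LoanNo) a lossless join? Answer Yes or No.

Common attributes: {AcctNo, LoanNo}; their closure is {AcctNo, AcctType, Amount, Balance, Branch, BranchCity, LoanNo, OpenDate}.
Since Rel1 ⊆ {AcctNo, AcctType, Amount, Balance, Branch, BranchCity, LoanNo, OpenDate}, the intersection is a superkey of Rel1; the decomposition is lossless.

Yes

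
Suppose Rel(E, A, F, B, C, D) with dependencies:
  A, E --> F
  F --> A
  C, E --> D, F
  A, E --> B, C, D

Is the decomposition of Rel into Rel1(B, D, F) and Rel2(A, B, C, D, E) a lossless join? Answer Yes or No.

No

The shared attributes are {B, D} and {B, D}⁺ = {B, D}.
The closure covers neither Rel1 nor Rel2 entirely; the join is not lossless.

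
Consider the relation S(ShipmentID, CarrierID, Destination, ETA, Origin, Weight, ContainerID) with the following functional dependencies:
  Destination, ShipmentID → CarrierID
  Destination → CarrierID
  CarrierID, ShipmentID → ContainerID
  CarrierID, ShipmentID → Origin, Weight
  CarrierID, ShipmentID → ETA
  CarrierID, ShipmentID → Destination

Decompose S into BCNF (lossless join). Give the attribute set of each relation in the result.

Candidate keys of the original relation: {CarrierID, ShipmentID}, {Destination, ShipmentID}.
Within {CarrierID, ContainerID, Destination, ETA, Origin, ShipmentID, Weight}: {Destination}⁺ ∩ {CarrierID, ContainerID, Destination, ETA, Origin, ShipmentID, Weight} = {CarrierID, Destination}, not the whole set, so Destination → CarrierID violates BCNF; decompose into {CarrierID, Destination} and {ContainerID, Destination, ETA, Origin, ShipmentID, Weight}.
{CarrierID, Destination} has no BCNF violation.
{ContainerID, Destination, ETA, Origin, ShipmentID, Weight} has no BCNF violation.

{CarrierID, Destination}; {ContainerID, Destination, ETA, Origin, ShipmentID, Weight}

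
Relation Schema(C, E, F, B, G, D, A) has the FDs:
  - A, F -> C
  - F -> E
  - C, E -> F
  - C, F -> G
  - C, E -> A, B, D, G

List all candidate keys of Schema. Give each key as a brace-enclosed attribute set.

Closure of {A, F} is {A, B, C, D, E, F, G}, the whole schema; {A, F} is a candidate key.
Closure of {C, E} is {A, B, C, D, E, F, G}, the whole schema; {C, E} is a candidate key.
Closure of {C, F} is {A, B, C, D, E, F, G}, the whole schema; {C, F} is a candidate key.
Any other superkey properly contains one of these, so there are no further candidate keys.

{A, F}, {C, E}, {C, F}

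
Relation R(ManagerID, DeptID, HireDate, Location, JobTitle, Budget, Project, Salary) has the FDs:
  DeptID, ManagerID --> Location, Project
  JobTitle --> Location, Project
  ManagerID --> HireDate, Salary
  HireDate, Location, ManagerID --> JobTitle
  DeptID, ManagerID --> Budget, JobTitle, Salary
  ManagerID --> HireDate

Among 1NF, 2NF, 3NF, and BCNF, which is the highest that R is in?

Candidate key: {DeptID, ManagerID}. Prime attributes: {DeptID, ManagerID}.
JobTitle --> Location, Project: {JobTitle}⁺ = {JobTitle, Location, Project}, which is not all of the attributes, so the left side is not a superkey — BCNF is violated.
Because {Location, Project} are non-prime and the left side of JobTitle --> Location, Project is not a superkey, the relation is not in 3NF.
{ManagerID} is a proper subset of the key {DeptID, ManagerID}, and {ManagerID}⁺ contains the non-prime attributes {HireDate, Salary} — a partial dependency, so 2NF is violated.

1NF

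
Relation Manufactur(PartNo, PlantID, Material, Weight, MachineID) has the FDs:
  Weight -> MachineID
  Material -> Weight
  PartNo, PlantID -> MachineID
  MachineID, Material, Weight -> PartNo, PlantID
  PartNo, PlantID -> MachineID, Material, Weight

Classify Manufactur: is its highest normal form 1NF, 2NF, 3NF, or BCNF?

2NF

Candidate keys: {Material}, {PartNo, PlantID}. Prime attributes: {Material, PartNo, PlantID}.
For Weight -> MachineID we have {Weight}⁺ = {MachineID, Weight}; {Weight} is not a superkey, so BCNF fails.
Weight -> MachineID determines the non-prime attribute {MachineID} from a non-superkey — 3NF is violated.
Checking every proper subset of each key, none determines a non-prime attribute — 2NF is satisfied.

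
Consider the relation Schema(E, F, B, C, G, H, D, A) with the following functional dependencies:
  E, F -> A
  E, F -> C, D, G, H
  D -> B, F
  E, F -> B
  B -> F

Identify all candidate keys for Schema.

{E} never appears on the right of any FD, so every key must include it.
{B, E}⁺ = {A, B, C, D, E, F, G, H}, which is every attribute, so {B, E} is a candidate key.
{D, E}⁺ = {A, B, C, D, E, F, G, H}, which is every attribute, so {D, E} is a candidate key.
{E, F}⁺ = {A, B, C, D, E, F, G, H}, which is every attribute, so {E, F} is a candidate key.
These are minimal and exhaustive — every other superkey contains one of them.

{B, E}, {D, E}, {E, F}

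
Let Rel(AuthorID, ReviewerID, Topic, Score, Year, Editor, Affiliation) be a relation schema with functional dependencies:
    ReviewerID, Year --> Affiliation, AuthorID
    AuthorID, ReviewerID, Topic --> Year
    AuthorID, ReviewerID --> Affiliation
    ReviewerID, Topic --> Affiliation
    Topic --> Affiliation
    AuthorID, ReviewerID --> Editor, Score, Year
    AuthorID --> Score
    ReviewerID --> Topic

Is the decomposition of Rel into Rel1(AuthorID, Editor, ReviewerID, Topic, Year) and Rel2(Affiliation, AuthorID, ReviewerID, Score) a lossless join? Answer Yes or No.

Yes

The shared attributes are {AuthorID, ReviewerID} and {AuthorID, ReviewerID}⁺ = {Affiliation, AuthorID, Editor, ReviewerID, Score, Topic, Year}.
Since Rel1 ⊆ {Affiliation, AuthorID, Editor, ReviewerID, Score, Topic, Year}, the intersection is a superkey of Rel1; the decomposition is lossless.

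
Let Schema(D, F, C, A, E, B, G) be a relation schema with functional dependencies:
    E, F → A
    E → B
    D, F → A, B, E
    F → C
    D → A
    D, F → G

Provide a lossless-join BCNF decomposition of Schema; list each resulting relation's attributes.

Candidate key of the original relation: {D, F}.
Within {A, B, C, D, E, F, G}: {E, F}⁺ ∩ {A, B, C, D, E, F, G} = {A, B, C, E, F}, not the whole set, so E, F → A, B, C violates BCNF; decompose into {A, B, C, E, F} and {D, E, F, G}.
Within {A, B, C, E, F}: {E}⁺ ∩ {A, B, C, E, F} = {B, E}, not the whole set, so E → B violates BCNF; decompose into {B, E} and {A, C, E, F}.
{B, E}: every determinant is a superkey — BCNF.
Within {A, C, E, F}: {F}⁺ ∩ {A, C, E, F} = {C, F}, not the whole set, so F → C violates BCNF; decompose into {C, F} and {A, E, F}.
{C, F}: every determinant is a superkey — BCNF.
{A, E, F}: every determinant is a superkey — BCNF.
{D, E, F, G}: every determinant is a superkey — BCNF.

{A, E, F}; {B, E}; {C, F}; {D, E, F, G}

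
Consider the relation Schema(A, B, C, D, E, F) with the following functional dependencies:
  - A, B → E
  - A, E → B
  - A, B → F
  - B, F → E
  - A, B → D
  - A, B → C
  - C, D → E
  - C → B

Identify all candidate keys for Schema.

{A, B}, {A, C}, {A, E}

{A} never appears on the right of any FD, so every key must include it.
Closure of {A, B} is {A, B, C, D, E, F}, the whole schema; {A, B} is a candidate key.
Closure of {A, C} is {A, B, C, D, E, F}, the whole schema; {A, C} is a candidate key.
Closure of {A, E} is {A, B, C, D, E, F}, the whole schema; {A, E} is a candidate key.
Any other superkey properly contains one of these, so there are no further candidate keys.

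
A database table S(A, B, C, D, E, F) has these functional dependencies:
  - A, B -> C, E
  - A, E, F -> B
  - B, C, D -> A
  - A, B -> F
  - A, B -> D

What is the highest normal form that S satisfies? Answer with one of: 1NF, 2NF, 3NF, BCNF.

BCNF

Candidate keys: {A, B}, {A, E, F}, {B, C, D}. Prime attributes: {A, B, C, D, E, F}.
Every FD has a superkey on the left, so the relation is in BCNF.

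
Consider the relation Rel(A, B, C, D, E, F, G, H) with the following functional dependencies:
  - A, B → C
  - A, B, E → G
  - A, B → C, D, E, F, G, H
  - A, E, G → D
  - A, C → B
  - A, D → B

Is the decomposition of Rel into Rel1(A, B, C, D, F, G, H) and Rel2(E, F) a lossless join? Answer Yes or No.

No

Rel1 ∩ Rel2 = {F}; its closure under F is {F}.
Rel1 ⊄ {F} and Rel2 ⊄ {F}, so the split is lossy.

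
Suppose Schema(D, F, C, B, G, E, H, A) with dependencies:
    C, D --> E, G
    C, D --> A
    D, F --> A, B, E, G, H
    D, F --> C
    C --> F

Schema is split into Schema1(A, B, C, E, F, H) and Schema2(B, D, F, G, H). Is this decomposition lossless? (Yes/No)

Common attributes: {B, F, H}; their closure is {B, F, H}.
Schema1 ⊄ {B, F, H} and Schema2 ⊄ {B, F, H}, so the split is lossy.

No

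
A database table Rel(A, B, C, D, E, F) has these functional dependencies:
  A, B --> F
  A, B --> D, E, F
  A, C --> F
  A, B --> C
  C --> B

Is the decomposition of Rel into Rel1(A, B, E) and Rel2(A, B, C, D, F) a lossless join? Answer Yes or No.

Yes

The shared attributes are {A, B} and {A, B}⁺ = {A, B, C, D, E, F}.
Rel1 is contained in that closure, so Rel1 ∩ Rel2 --> Rel1 holds and the join is lossless.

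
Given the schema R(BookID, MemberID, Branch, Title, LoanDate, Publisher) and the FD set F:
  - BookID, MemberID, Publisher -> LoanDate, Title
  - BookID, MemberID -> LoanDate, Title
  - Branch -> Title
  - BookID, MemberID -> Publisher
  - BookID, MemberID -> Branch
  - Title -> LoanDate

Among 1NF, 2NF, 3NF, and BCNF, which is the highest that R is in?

Candidate key: {BookID, MemberID}. Prime attributes: {BookID, MemberID}.
For Branch -> Title we have {Branch}⁺ = {Branch, LoanDate, Title}; {Branch} is not a superkey, so BCNF fails.
Branch -> Title has non-prime {Title} on the right and a non-superkey on the left, so 3NF fails.
Checking every proper subset of each key, none determines a non-prime attribute — 2NF is satisfied.

2NF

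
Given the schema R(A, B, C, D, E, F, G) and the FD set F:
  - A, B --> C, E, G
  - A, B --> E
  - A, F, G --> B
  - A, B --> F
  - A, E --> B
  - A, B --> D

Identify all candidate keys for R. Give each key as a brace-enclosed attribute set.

{A, B}, {A, E}, {A, F, G}

{A} never appears on the right of any FD, so every key must include it.
{A, B}⁺ = {A, B, C, D, E, F, G} — all of the relation — so {A, B} is a candidate key.
{A, E}⁺ = {A, B, C, D, E, F, G} — all of the relation — so {A, E} is a candidate key.
{A, F, G}⁺ = {A, B, C, D, E, F, G} — all of the relation — so {A, F, G} is a candidate key.
No proper subset of any of these is a key, and no other minimal superkey exists.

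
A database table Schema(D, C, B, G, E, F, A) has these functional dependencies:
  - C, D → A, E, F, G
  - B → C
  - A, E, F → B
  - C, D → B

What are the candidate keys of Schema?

{A, D, E, F}, {B, D}, {C, D}

No FD produces {D}, so it must be in every candidate key.
{B, D} is a candidate key since {B, D}⁺ = {A, B, C, D, E, F, G} covers every attribute.
{C, D} is a candidate key since {C, D}⁺ = {A, B, C, D, E, F, G} covers every attribute.
{A, D, E, F} is a candidate key since {A, D, E, F}⁺ = {A, B, C, D, E, F, G} covers every attribute.
No proper subset of any of these is a key, and no other minimal superkey exists.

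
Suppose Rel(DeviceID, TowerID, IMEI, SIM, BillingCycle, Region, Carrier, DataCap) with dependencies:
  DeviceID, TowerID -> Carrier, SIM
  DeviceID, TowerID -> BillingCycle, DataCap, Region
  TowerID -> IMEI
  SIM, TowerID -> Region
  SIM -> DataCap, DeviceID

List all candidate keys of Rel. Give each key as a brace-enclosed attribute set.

No FD produces {TowerID}, so it must be in every candidate key.
{DeviceID, TowerID}⁺ = {BillingCycle, Carrier, DataCap, DeviceID, IMEI, Region, SIM, TowerID}, which is every attribute, so {DeviceID, TowerID} is a candidate key.
{SIM, TowerID}⁺ = {BillingCycle, Carrier, DataCap, DeviceID, IMEI, Region, SIM, TowerID}, which is every attribute, so {SIM, TowerID} is a candidate key.
Any other superkey properly contains one of these, so there are no further candidate keys.

{DeviceID, TowerID}, {SIM, TowerID}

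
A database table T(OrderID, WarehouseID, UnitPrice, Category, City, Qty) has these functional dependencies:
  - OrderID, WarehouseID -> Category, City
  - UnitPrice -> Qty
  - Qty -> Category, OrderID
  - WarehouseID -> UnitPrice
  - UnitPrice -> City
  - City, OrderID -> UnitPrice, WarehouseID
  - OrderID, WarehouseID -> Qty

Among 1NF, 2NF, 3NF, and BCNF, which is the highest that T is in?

1NF

Candidate keys: {City, OrderID}, {City, Qty}, {UnitPrice}, {WarehouseID}. Prime attributes: {City, OrderID, Qty, UnitPrice, WarehouseID}.
Qty -> Category, OrderID: {Qty}⁺ = {Category, OrderID, Qty}, which is not all of the attributes, so the left side is not a superkey — BCNF is violated.
Qty -> Category, OrderID has non-prime {Category} on the right and a non-superkey on the left, so 3NF fails.
The proper key subset {Qty} of {City, Qty} determines non-prime {Category}, so the relation is not even in 2NF.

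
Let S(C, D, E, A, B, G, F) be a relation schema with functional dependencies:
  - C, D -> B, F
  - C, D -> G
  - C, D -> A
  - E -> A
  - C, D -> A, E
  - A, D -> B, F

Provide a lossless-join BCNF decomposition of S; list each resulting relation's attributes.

{A, E}; {B, D, E, F}; {C, D, E, G}

Candidate key of the original relation: {C, D}.
{A, B, C, D, E, F, G}: {E} determines {A, E} here but is not a superkey — split on E -> A, giving {A, E} and {B, C, D, E, F, G}.
{A, E}: every determinant is a superkey — BCNF.
{B, C, D, E, F, G}: {D, E} determines {B, D, E, F} here but is not a superkey — split on D, E -> B, F, giving {B, D, E, F} and {C, D, E, G}.
{B, D, E, F}: every determinant is a superkey — BCNF.
{C, D, E, G}: every determinant is a superkey — BCNF.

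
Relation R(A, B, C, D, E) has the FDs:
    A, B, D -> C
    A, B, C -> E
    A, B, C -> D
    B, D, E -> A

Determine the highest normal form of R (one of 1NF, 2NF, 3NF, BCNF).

Candidate keys: {A, B, C}, {A, B, D}, {B, D, E}. Prime attributes: {A, B, C, D, E}.
Every FD has a superkey on the left, so the relation is in BCNF.

BCNF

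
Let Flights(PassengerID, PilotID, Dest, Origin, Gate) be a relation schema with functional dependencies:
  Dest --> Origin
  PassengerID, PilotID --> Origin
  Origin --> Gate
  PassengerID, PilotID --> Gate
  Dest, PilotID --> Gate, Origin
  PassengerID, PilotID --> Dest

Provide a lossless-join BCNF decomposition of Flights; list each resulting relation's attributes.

Candidate key of the original relation: {PassengerID, PilotID}.
In {Dest, Gate, Origin, PassengerID, PilotID}, {Dest} is not a superkey ({Dest}⁺ restricted to this set is {Dest, Gate, Origin}), so split on Dest --> Gate, Origin into {Dest, Gate, Origin} and {Dest, PassengerID, PilotID}.
In {Dest, Gate, Origin}, {Origin} is not a superkey ({Origin}⁺ restricted to this set is {Gate, Origin}), so split on Origin --> Gate into {Gate, Origin} and {Dest, Origin}.
{Gate, Origin} has no BCNF violation.
{Dest, Origin} has no BCNF violation.
{Dest, PassengerID, PilotID} has no BCNF violation.

{Dest, Origin}; {Dest, PassengerID, PilotID}; {Gate, Origin}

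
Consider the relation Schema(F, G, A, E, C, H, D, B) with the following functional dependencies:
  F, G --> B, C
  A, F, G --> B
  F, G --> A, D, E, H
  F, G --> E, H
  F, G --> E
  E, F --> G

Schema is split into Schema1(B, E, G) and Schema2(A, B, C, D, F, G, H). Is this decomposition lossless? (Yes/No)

No

The shared attributes are {B, G} and {B, G}⁺ = {B, G}.
The closure covers neither Schema1 nor Schema2 entirely; the join is not lossless.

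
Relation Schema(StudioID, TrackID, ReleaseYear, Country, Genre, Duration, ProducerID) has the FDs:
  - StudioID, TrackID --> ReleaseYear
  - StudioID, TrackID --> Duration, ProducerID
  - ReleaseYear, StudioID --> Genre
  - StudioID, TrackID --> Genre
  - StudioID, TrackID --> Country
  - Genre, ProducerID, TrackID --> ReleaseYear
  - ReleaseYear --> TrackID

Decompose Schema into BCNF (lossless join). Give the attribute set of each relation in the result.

{Country, Duration, Genre, ProducerID, StudioID, TrackID}; {Genre, ProducerID, ReleaseYear}; {ReleaseYear, TrackID}

Candidate keys of the original relation: {ReleaseYear, StudioID}, {StudioID, TrackID}.
{Country, Duration, Genre, ProducerID, ReleaseYear, StudioID, TrackID}: {Genre, ProducerID, TrackID} determines {Genre, ProducerID, ReleaseYear, TrackID} here but is not a superkey — split on Genre, ProducerID, TrackID --> ReleaseYear, giving {Genre, ProducerID, ReleaseYear, TrackID} and {Country, Duration, Genre, ProducerID, StudioID, TrackID}.
{Genre, ProducerID, ReleaseYear, TrackID}: {ReleaseYear} determines {ReleaseYear, TrackID} here but is not a superkey — split on ReleaseYear --> TrackID, giving {ReleaseYear, TrackID} and {Genre, ProducerID, ReleaseYear}.
{ReleaseYear, TrackID}: every determinant is a superkey — BCNF.
{Genre, ProducerID, ReleaseYear}: every determinant is a superkey — BCNF.
{Country, Duration, Genre, ProducerID, StudioID, TrackID}: every determinant is a superkey — BCNF.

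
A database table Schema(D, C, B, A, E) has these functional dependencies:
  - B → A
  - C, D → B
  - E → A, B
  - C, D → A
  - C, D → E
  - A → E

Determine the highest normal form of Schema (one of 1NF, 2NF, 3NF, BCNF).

2NF

Candidate key: {C, D}. Prime attributes: {C, D}.
For B → A we have {B}⁺ = {A, B, E}; {B} is not a superkey, so BCNF fails.
B → A has non-prime {A} on the right and a non-superkey on the left, so 3NF fails.
No proper subset of a key has a non-prime attribute in its closure, so there is no partial dependency; 2NF holds.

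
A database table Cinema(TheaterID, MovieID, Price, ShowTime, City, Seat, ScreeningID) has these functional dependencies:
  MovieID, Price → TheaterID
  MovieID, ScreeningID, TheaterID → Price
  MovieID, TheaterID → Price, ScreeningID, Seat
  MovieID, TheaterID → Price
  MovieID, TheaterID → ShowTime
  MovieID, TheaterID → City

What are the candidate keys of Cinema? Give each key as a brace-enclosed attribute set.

{MovieID} never appears on the right of any FD, so every key must include it.
{MovieID, Price}⁺ = {City, MovieID, Price, ScreeningID, Seat, ShowTime, TheaterID} — all of the relation — so {MovieID, Price} is a candidate key.
{MovieID, TheaterID}⁺ = {City, MovieID, Price, ScreeningID, Seat, ShowTime, TheaterID} — all of the relation — so {MovieID, TheaterID} is a candidate key.
No proper subset of any of these is a key, and no other minimal superkey exists.

{MovieID, Price}, {MovieID, TheaterID}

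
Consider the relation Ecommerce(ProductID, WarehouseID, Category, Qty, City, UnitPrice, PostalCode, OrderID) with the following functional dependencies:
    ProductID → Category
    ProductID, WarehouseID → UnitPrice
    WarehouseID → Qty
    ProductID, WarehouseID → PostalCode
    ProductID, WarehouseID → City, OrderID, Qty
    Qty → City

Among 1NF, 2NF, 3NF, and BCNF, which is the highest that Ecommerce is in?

1NF

Candidate key: {ProductID, WarehouseID}. Prime attributes: {ProductID, WarehouseID}.
For ProductID → Category we have {ProductID}⁺ = {Category, ProductID}; {ProductID} is not a superkey, so BCNF fails.
Because {Category} is non-prime and the left side of ProductID → Category is not a superkey, the relation is not in 3NF.
{ProductID} is a proper subset of the key {ProductID, WarehouseID}, and {ProductID}⁺ contains the non-prime attribute {Category} — a partial dependency, so 2NF is violated.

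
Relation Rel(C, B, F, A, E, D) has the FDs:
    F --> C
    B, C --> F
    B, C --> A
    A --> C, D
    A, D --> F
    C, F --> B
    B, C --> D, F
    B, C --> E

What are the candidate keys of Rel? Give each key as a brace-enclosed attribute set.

{A}, {B, C}, {F}

{A} is a candidate key since {A}⁺ = {A, B, C, D, E, F} covers every attribute.
{F} is a candidate key since {F}⁺ = {A, B, C, D, E, F} covers every attribute.
{B, C} is a candidate key since {B, C}⁺ = {A, B, C, D, E, F} covers every attribute.
Any other superkey properly contains one of these, so there are no further candidate keys.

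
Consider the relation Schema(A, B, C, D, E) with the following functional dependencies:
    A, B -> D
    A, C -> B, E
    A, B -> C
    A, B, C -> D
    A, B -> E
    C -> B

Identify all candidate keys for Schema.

Attributes never on any right-hand side: {A} — every candidate key must contain it.
{A, B} is a candidate key since {A, B}⁺ = {A, B, C, D, E} covers every attribute.
{A, C} is a candidate key since {A, C}⁺ = {A, B, C, D, E} covers every attribute.
Any other superkey properly contains one of these, so there are no further candidate keys.

{A, B}, {A, C}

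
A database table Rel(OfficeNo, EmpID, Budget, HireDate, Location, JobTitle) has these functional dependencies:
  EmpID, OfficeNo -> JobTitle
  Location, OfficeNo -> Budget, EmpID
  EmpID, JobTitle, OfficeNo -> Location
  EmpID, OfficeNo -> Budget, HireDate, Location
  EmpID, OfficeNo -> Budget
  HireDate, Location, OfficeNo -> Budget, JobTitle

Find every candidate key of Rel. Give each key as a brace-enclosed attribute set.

No FD produces {OfficeNo}, so it must be in every candidate key.
{EmpID, OfficeNo} is a candidate key since {EmpID, OfficeNo}⁺ = {Budget, EmpID, HireDate, JobTitle, Location, OfficeNo} covers every attribute.
{Location, OfficeNo} is a candidate key since {Location, OfficeNo}⁺ = {Budget, EmpID, HireDate, JobTitle, Location, OfficeNo} covers every attribute.
Any other superkey properly contains one of these, so there are no further candidate keys.

{EmpID, OfficeNo}, {Location, OfficeNo}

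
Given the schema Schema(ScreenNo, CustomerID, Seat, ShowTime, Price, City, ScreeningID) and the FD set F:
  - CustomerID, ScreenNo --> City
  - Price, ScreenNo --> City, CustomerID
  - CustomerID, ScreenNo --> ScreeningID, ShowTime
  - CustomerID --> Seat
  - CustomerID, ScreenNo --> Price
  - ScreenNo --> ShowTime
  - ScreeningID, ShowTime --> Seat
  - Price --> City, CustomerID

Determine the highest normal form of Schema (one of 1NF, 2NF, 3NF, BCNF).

Candidate keys: {CustomerID, ScreenNo}, {Price, ScreenNo}. Prime attributes: {CustomerID, Price, ScreenNo}.
CustomerID --> Seat: {CustomerID}⁺ = {CustomerID, Seat}, which is not all of the attributes, so the left side is not a superkey — BCNF is violated.
Because {Seat} is non-prime and the left side of CustomerID --> Seat is not a superkey, the relation is not in 3NF.
{CustomerID} is a proper subset of the key {CustomerID, ScreenNo}, and {CustomerID}⁺ contains the non-prime attribute {Seat} — a partial dependency, so 2NF is violated.

1NF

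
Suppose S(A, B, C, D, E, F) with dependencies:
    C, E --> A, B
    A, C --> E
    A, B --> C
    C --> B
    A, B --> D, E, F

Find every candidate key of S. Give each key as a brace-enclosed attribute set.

{A, B}, {A, C}, {C, E}

{A, B}⁺ = {A, B, C, D, E, F}, which is every attribute, so {A, B} is a candidate key.
{A, C}⁺ = {A, B, C, D, E, F}, which is every attribute, so {A, C} is a candidate key.
{C, E}⁺ = {A, B, C, D, E, F}, which is every attribute, so {C, E} is a candidate key.
These are minimal and exhaustive — every other superkey contains one of them.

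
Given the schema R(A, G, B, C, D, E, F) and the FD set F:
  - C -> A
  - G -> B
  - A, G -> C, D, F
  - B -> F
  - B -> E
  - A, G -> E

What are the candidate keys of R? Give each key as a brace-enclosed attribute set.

Attributes never on any right-hand side: {G} — every candidate key must contain it.
{A, G}⁺ = {A, B, C, D, E, F, G}, which is every attribute, so {A, G} is a candidate key.
{C, G}⁺ = {A, B, C, D, E, F, G}, which is every attribute, so {C, G} is a candidate key.
These are minimal and exhaustive — every other superkey contains one of them.

{A, G}, {C, G}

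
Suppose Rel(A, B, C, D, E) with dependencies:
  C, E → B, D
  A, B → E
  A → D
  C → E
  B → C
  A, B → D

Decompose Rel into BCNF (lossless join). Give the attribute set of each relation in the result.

Candidate keys of the original relation: {A, B}, {A, C}.
Within {A, B, C, D, E}: {C, E}⁺ ∩ {A, B, C, D, E} = {B, C, D, E}, not the whole set, so C, E → B, D violates BCNF; decompose into {B, C, D, E} and {A, C, E}.
{B, C, D, E} has no BCNF violation.
Within {A, C, E}: {C}⁺ ∩ {A, C, E} = {C, E}, not the whole set, so C → E violates BCNF; decompose into {C, E} and {A, C}.
{C, E} has no BCNF violation.
{A, C} has no BCNF violation.

{A, C}; {B, C, D, E}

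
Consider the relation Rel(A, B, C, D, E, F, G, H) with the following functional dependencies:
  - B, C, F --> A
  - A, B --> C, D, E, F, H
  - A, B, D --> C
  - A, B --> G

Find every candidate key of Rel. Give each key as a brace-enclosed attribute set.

{A, B}, {B, C, F}

No FD produces {B}, so it must be in every candidate key.
{A, B} is a candidate key since {A, B}⁺ = {A, B, C, D, E, F, G, H} covers every attribute.
{B, C, F} is a candidate key since {B, C, F}⁺ = {A, B, C, D, E, F, G, H} covers every attribute.
Any other superkey properly contains one of these, so there are no further candidate keys.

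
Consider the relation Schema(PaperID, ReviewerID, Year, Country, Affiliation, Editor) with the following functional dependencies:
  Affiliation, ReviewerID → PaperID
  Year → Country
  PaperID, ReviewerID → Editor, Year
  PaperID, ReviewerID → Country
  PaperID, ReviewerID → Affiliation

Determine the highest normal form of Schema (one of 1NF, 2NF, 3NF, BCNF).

Candidate keys: {Affiliation, ReviewerID}, {PaperID, ReviewerID}. Prime attributes: {Affiliation, PaperID, ReviewerID}.
For Year → Country we have {Year}⁺ = {Country, Year}; {Year} is not a superkey, so BCNF fails.
Because {Country} is non-prime and the left side of Year → Country is not a superkey, the relation is not in 3NF.
Checking every proper subset of each key, none determines a non-prime attribute — 2NF is satisfied.

2NF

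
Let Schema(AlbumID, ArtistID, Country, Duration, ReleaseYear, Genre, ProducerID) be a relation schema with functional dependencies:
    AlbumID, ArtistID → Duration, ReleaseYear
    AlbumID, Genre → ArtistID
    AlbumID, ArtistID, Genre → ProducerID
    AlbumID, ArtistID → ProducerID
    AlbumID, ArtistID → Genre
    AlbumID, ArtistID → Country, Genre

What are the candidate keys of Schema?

{AlbumID, ArtistID}, {AlbumID, Genre}

{AlbumID} never appears on the right of any FD, so every key must include it.
{AlbumID, ArtistID} is a candidate key since {AlbumID, ArtistID}⁺ = {AlbumID, ArtistID, Country, Duration, Genre, ProducerID, ReleaseYear} covers every attribute.
{AlbumID, Genre} is a candidate key since {AlbumID, Genre}⁺ = {AlbumID, ArtistID, Country, Duration, Genre, ProducerID, ReleaseYear} covers every attribute.
Any other superkey properly contains one of these, so there are no further candidate keys.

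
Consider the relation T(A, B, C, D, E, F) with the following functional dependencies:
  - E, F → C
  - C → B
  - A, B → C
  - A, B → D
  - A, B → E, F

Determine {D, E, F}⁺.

Start with {D, E, F}.
E, F → C applies; add {C} → now {C, D, E, F}.
C → B applies; add {B} → now {B, C, D, E, F}.
No further FD applies.

{B, C, D, E, F}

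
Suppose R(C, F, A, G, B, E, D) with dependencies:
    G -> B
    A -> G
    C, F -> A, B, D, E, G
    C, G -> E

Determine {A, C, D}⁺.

{A, B, C, D, E, G}

Start with {A, C, D}.
A -> G applies; add {G} → now {A, C, D, G}.
C, G -> E applies; add {E} → now {A, C, D, E, G}.
G -> B applies; add {B} → now {A, B, C, D, E, G}.
No further FD applies.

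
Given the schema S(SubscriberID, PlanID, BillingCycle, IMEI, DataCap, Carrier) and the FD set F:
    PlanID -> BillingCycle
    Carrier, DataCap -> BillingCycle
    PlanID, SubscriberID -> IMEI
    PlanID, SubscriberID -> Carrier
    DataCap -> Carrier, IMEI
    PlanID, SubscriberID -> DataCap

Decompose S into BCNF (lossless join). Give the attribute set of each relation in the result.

{BillingCycle, PlanID}; {Carrier, DataCap, IMEI}; {DataCap, PlanID, SubscriberID}

Candidate key of the original relation: {PlanID, SubscriberID}.
Within {BillingCycle, Carrier, DataCap, IMEI, PlanID, SubscriberID}: {PlanID}⁺ ∩ {BillingCycle, Carrier, DataCap, IMEI, PlanID, SubscriberID} = {BillingCycle, PlanID}, not the whole set, so PlanID -> BillingCycle violates BCNF; decompose into {BillingCycle, PlanID} and {Carrier, DataCap, IMEI, PlanID, SubscriberID}.
{BillingCycle, PlanID} has no BCNF violation.
Within {Carrier, DataCap, IMEI, PlanID, SubscriberID}: {Carrier, DataCap}⁺ ∩ {Carrier, DataCap, IMEI, PlanID, SubscriberID} = {Carrier, DataCap, IMEI}, not the whole set, so Carrier, DataCap -> IMEI violates BCNF; decompose into {Carrier, DataCap, IMEI} and {Carrier, DataCap, PlanID, SubscriberID}.
{Carrier, DataCap, IMEI} has no BCNF violation.
Within {Carrier, DataCap, PlanID, SubscriberID}: {DataCap}⁺ ∩ {Carrier, DataCap, PlanID, SubscriberID} = {Carrier, DataCap}, not the whole set, so DataCap -> Carrier violates BCNF; decompose into {Carrier, DataCap} and {DataCap, PlanID, SubscriberID}.
{Carrier, DataCap} has no BCNF violation.
{DataCap, PlanID, SubscriberID} has no BCNF violation.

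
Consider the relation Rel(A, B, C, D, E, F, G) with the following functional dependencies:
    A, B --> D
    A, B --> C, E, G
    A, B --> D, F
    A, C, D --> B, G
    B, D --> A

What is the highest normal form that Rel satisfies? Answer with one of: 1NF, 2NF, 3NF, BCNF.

BCNF

Candidate keys: {A, B}, {A, C, D}, {B, D}. Prime attributes: {A, B, C, D}.
Each dependency's left side is a superkey — BCNF holds.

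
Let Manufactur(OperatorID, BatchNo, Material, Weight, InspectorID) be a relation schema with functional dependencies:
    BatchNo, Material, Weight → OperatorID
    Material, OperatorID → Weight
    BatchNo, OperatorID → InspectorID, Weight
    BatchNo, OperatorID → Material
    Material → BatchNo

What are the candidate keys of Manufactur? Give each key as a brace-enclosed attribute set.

{BatchNo, OperatorID}, {Material, OperatorID}, {Material, Weight}

{BatchNo, OperatorID}⁺ = {BatchNo, InspectorID, Material, OperatorID, Weight}, which is every attribute, so {BatchNo, OperatorID} is a candidate key.
{Material, OperatorID}⁺ = {BatchNo, InspectorID, Material, OperatorID, Weight}, which is every attribute, so {Material, OperatorID} is a candidate key.
{Material, Weight}⁺ = {BatchNo, InspectorID, Material, OperatorID, Weight}, which is every attribute, so {Material, Weight} is a candidate key.
No proper subset of any of these is a key, and no other minimal superkey exists.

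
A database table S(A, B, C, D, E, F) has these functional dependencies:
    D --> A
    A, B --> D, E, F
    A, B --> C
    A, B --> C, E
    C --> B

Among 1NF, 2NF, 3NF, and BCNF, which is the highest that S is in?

Candidate keys: {A, B}, {A, C}, {B, D}, {C, D}. Prime attributes: {A, B, C, D}.
D --> A: {D}⁺ = {A, D}, which is not all of the attributes, so the left side is not a superkey — BCNF is violated.
Since {A} ⊆ prime attributes and every other non-superkey FD also has a prime right side, the schema is in 3NF.

3NF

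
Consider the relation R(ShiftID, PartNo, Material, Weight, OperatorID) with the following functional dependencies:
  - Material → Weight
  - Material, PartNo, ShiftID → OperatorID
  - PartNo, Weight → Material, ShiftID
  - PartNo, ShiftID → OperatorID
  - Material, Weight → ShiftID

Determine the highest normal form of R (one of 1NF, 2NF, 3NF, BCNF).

Candidate keys: {Material, PartNo}, {PartNo, Weight}. Prime attributes: {Material, PartNo, Weight}.
Material → Weight breaks BCNF: {Material}⁺ = {Material, ShiftID, Weight}, so {Material} is not a superkey.
PartNo, ShiftID → OperatorID determines the non-prime attribute {OperatorID} from a non-superkey — 3NF is violated.
Since {Material} ⊂ {Material, PartNo} and {Material}⁺ ⊇ {ShiftID} with {ShiftID} non-prime, there is a partial dependency; 2NF fails.

1NF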